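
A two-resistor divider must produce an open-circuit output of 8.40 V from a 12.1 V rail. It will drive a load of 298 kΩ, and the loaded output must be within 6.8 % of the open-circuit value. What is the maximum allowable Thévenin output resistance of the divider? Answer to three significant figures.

Loading drop = R_th/(R_th + R_L) ≤ 0.0680, so R_th ≤ R_L · ε/(1−ε) = 298 kΩ × 0.0680/0.9320 = 21.7 kΩ.

R_th ≤ 21.7 kΩ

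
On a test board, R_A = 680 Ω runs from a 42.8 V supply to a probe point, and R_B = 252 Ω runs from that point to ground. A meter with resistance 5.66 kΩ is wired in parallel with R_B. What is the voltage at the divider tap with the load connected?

V_out ≈ 11.2 V

The load sits in parallel with R_B: R_B‖R_L = (252 × 5660) / (252 + 5660) = 241.3 Ω.
V_out = 42.8 × 241.3 / (680 + 241.3) = 42.8 × 241.3/921.3 = 11.2 V.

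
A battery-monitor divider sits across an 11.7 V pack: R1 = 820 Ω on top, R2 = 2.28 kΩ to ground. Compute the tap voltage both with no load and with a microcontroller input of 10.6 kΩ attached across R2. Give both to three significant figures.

Unloaded: 8.61 V; loaded: 8.14 V

Open-circuit: V = 11.7 × 2280/(820 + 2280) = 8.61 V.
With the load, R2 becomes R2‖R_L = 1876 Ω, so V = 11.7 × 1876/2696 = 8.14 V.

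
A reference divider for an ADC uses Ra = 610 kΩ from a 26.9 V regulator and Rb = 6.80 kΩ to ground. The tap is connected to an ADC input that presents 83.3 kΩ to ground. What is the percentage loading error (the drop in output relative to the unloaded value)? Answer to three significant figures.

The divider's output (Thévenin) resistance is Ra‖Rb = 6.725 kΩ.
Fractional drop under load = R_th/(R_th + R_L) = 6.725 / (6.725 + 83.3) = 0.07470.
So the output falls by 7.47 %.

7.47 %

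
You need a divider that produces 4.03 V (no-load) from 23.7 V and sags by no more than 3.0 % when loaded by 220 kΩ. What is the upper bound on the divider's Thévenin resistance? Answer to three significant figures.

Loading drop = R_th/(R_th + R_L) ≤ 0.0300, so R_th ≤ R_L · ε/(1−ε) = 220 kΩ × 0.0300/0.9700 = 6.80 kΩ.
(Any R1, R2 with R2/(R1+R2) = 0.170 and R1‖R2 ≤ 6.80 kΩ will meet the spec.)

R_th ≤ 6.80 kΩ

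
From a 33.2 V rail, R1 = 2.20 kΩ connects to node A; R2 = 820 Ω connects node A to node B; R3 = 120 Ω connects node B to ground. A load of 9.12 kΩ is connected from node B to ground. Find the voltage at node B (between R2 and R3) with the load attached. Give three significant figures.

At node B, R3 is in parallel with the load: R3‖R_L = 118.4 Ω.
Below node A the resistance is R2 + (R3‖R_L) = 938.4 Ω, so V_A = 33.2 × 938.4/3138 = 9.927 V.
Then V_B = V_A × (R3‖R_L)/(R2 + R3‖R_L) = 9.927 × 118.4/938.4 = 1.25 V.

V ≈ 1.25 V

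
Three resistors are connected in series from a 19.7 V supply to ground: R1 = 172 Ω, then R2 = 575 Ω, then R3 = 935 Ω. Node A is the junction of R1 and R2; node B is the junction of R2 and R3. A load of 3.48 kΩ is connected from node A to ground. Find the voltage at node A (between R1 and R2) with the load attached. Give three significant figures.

V ≈ 16.9 V

Below node A the series string R2+R3 = 1510 Ω sits in parallel with the 3480 Ω load: 1053 Ω.
V_A = 19.7 × 1053/(172 + 1053) = 16.9 V.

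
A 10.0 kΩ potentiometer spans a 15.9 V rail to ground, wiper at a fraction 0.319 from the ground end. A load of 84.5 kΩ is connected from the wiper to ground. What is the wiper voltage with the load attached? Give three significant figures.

V ≈ 4.94 V

The wiper splits the pot into (1−α)R = 6.810 kΩ above and αR = 3.190 kΩ below.
Lower section ‖ load = 3.074 kΩ.
V_wiper = 15.9 × 3.074/(6.810 + 3.074) = 4.94 V.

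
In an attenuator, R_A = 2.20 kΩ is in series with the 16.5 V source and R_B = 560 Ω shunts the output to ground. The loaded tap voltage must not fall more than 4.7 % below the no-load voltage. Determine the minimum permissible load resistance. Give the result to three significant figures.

Output resistance R_th = R_A‖R_B = (2200 × 560)/2760 = 446.4 Ω.
The fractional drop is R_th/(R_th + R_L); requiring this ≤ 0.0470 gives R_L ≥ R_th(1/0.0470 − 1) = 446.4 × 20.28 = 9.05 kΩ.

R_L(min) ≈ 9.05 kΩ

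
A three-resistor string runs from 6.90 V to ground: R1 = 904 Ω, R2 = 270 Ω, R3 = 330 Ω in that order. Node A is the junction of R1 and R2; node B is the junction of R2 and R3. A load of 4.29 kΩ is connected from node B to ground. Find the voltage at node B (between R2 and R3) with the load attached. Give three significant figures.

At node B, R3 is in parallel with the load: R3‖R_L = 306.4 Ω.
Below node A the resistance is R2 + (R3‖R_L) = 576.4 Ω, so V_A = 6.90 × 576.4/1480 = 2.687 V.
Then V_B = V_A × (R3‖R_L)/(R2 + R3‖R_L) = 2.687 × 306.4/576.4 = 1.43 V.

V ≈ 1.43 V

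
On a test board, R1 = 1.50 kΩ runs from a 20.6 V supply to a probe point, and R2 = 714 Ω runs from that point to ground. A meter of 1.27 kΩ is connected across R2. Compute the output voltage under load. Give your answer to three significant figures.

The load sits in parallel with R2: R2‖R_L = (714 × 1270) / (714 + 1270) = 457.0 Ω.
V_out = 20.6 × 457.0 / (1500 + 457.0) = 20.6 × 457.0/1957 = 4.81 V.
(Unloaded it would have been 6.64 V.)

V_out ≈ 4.81 V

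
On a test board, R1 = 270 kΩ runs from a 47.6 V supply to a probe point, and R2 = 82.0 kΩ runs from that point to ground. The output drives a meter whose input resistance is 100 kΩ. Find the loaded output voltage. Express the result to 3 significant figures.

V_out ≈ 6.81 V

The load sits in parallel with R2: R2‖R_L = (82.0 × 100) / (82.0 + 100) = 45.05 kΩ.
V_out = 47.6 × 45.05 / (270 + 45.05) = 47.6 × 45.05/315.1 = 6.81 V.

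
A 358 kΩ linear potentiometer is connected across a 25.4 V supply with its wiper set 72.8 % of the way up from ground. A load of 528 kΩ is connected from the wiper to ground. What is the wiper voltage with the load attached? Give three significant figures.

The wiper splits the pot into (1−α)R = 97.38 kΩ above and αR = 260.6 kΩ below.
Lower section ‖ load = 174.5 kΩ.
V_wiper = 25.4 × 174.5/(97.38 + 174.5) = 16.3 V.

V ≈ 16.3 V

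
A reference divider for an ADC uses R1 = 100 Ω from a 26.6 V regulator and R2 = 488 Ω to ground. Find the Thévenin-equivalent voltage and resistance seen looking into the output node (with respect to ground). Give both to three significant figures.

V_th = 22.1 V, R_th = 83.0 Ω

V_th is the open-circuit tap voltage: 26.6 × 488/(100 + 488) = 22.1 V.
With the supply zeroed, R1 and R2 appear in parallel from the tap: R_th = R1‖R2 = (100 × 488)/588.0 = 83.0 Ω.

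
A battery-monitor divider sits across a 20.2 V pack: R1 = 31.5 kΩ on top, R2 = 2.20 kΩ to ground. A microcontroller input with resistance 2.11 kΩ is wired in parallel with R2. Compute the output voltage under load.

V_out ≈ 0.668 V

The load sits in parallel with R2: R2‖R_L = (2.20 × 2.11) / (2.20 + 2.11) = 1.077 kΩ.
V_out = 20.2 × 1.077 / (31.5 + 1.077) = 20.2 × 1.077/32.58 = 0.668 V.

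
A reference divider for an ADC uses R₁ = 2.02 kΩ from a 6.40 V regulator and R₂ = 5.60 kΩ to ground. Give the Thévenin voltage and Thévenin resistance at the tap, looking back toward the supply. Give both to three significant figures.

V_th is the open-circuit tap voltage: 6.40 × 5.60/(2.02 + 5.60) = 4.70 V.
With the supply zeroed, R₁ and R₂ appear in parallel from the tap: R_th = R₁‖R₂ = (2.02 × 5.60)/7.620 = 1.48 kΩ.

V_th = 4.70 V, R_th = 1.48 kΩ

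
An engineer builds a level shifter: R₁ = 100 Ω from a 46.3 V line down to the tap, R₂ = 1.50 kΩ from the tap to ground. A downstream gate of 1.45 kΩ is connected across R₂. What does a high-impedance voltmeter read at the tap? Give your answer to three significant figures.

V_out ≈ 40.8 V

The load sits in parallel with R₂: R₂‖R_L = (1500 × 1450) / (1500 + 1450) = 737.3 Ω.
V_out = 46.3 × 737.3 / (100 + 737.3) = 46.3 × 737.3/837.3 = 40.8 V.
(Unloaded it would have been 43.4 V.)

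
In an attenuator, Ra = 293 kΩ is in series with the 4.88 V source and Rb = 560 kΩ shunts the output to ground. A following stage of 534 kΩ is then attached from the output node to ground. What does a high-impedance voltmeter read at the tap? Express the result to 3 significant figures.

V_out ≈ 2.36 V

The load sits in parallel with Rb: Rb‖R_L = (560 × 534) / (560 + 534) = 273.3 kΩ.
V_out = 4.88 × 273.3 / (293 + 273.3) = 4.88 × 273.3/566.3 = 2.36 V.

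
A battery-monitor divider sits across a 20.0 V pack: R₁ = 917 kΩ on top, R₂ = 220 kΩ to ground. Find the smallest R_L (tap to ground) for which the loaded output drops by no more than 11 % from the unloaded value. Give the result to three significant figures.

Output resistance R_th = R₁‖R₂ = (917 × 220)/1137 = 177.4 kΩ.
The fractional drop is R_th/(R_th + R_L); requiring this ≤ 0.110 gives R_L ≥ R_th(1/0.110 − 1) = 177.4 × 8.091 = 1.44 MΩ.

R_L(min) ≈ 1.44 MΩ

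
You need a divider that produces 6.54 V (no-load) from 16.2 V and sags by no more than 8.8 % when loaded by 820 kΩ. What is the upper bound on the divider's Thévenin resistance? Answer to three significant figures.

Loading drop = R_th/(R_th + R_L) ≤ 0.0880, so R_th ≤ R_L · ε/(1−ε) = 820 kΩ × 0.0880/0.9120 = 79.1 kΩ.
(Any R1, R2 with R2/(R1+R2) = 0.404 and R1‖R2 ≤ 79.1 kΩ will meet the spec.)

R_th ≤ 79.1 kΩ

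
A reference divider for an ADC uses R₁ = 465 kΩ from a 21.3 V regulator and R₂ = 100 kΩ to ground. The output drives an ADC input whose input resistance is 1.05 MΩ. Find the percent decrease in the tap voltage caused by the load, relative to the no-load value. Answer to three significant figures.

The divider's output (Thévenin) resistance is R₁‖R₂ = 82.30 kΩ.
Fractional drop under load = R_th/(R_th + R_L) = 82.30 / (82.30 + 1050) = 0.07268.
So the output falls by 7.27 %.

7.27 %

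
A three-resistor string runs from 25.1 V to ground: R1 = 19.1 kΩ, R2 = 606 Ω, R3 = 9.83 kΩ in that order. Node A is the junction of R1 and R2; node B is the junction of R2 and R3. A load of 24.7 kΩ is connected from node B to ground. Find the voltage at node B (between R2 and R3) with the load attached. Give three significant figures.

At node B, R3 is in parallel with the load: R3‖R_L = 7032 Ω.
Below node A the resistance is R2 + (R3‖R_L) = 7638 Ω, so V_A = 25.1 × 7638/26740 = 7.170 V.
Then V_B = V_A × (R3‖R_L)/(R2 + R3‖R_L) = 7.170 × 7032/7638 = 6.60 V.

V ≈ 6.60 V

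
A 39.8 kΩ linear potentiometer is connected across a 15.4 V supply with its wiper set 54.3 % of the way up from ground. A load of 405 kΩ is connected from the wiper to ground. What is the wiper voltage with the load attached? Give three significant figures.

The wiper splits the pot into (1−α)R = 18.19 kΩ above and αR = 21.61 kΩ below.
Lower section ‖ load = 20.52 kΩ.
V_wiper = 15.4 × 20.52/(18.19 + 20.52) = 8.16 V.

V ≈ 8.16 V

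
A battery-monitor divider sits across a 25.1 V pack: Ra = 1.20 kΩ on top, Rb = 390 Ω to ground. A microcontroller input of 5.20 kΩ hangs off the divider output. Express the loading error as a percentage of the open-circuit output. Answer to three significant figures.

The divider's output (Thévenin) resistance is Ra‖Rb = 294.3 Ω.
Fractional drop under load = R_th/(R_th + R_L) = 294.3 / (294.3 + 5200) = 0.05357.
So the output falls by 5.36 %.

5.36 %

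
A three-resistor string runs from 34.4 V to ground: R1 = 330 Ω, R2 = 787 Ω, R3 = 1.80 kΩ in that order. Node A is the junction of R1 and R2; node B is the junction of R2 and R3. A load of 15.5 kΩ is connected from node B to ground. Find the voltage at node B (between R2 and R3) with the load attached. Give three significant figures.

At node B, R3 is in parallel with the load: R3‖R_L = 1613 Ω.
Below node A the resistance is R2 + (R3‖R_L) = 2400 Ω, so V_A = 34.4 × 2400/2730 = 30.24 V.
Then V_B = V_A × (R3‖R_L)/(R2 + R3‖R_L) = 30.24 × 1613/2400 = 20.3 V.

V ≈ 20.3 V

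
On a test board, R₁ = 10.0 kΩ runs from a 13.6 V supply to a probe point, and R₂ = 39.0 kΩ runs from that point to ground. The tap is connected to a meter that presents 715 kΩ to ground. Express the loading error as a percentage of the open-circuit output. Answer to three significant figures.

The divider's output (Thévenin) resistance is R₁‖R₂ = 7.959 kΩ.
Fractional drop under load = R_th/(R_th + R_L) = 7.959 / (7.959 + 715) = 0.01101.
So the output falls by 1.10 %.

1.10 %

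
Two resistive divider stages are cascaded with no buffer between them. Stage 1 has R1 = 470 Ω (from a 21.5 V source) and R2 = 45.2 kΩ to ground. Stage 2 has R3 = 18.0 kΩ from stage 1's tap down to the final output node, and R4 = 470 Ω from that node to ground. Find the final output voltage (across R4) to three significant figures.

V_out ≈ 0.528 V

Stage 2 presents R3+R4 = 18470 Ω as a load on stage 1's tap.
Stage 1's lower leg becomes R2‖(R3+R4) = 13110 Ω, so V_mid = 21.5 × 13110/13580 = 20.76 V.
Stage 2 is itself unloaded: V_out = V_mid × R4/(R3+R4) = 20.76 × 470/18470 = 0.528 V.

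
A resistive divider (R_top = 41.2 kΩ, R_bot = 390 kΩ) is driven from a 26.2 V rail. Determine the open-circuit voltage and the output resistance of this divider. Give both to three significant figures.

V_th = 23.7 V, R_th = 37.3 kΩ

V_th is the open-circuit tap voltage: 26.2 × 390/(41.2 + 390) = 23.7 V.
With the supply zeroed, R_top and R_bot appear in parallel from the tap: R_th = R_top‖R_bot = (41.2 × 390)/431.2 = 37.3 kΩ.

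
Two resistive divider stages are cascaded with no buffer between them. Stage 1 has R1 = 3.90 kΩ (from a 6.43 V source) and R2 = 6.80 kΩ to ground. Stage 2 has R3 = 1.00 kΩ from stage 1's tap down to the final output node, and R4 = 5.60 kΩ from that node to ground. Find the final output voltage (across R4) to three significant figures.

V_out ≈ 2.52 V

Stage 2 presents R3+R4 = 6.600 kΩ as a load on stage 1's tap.
Stage 1's lower leg becomes R2‖(R3+R4) = 3.349 kΩ, so V_mid = 6.43 × 3.349/7.249 = 2.971 V.
Stage 2 is itself unloaded: V_out = V_mid × R4/(R3+R4) = 2.971 × 5.60/6.600 = 2.52 V.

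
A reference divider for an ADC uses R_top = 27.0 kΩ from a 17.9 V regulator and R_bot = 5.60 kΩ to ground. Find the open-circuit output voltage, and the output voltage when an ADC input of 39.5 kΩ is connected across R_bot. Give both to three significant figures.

Open-circuit: V = 17.9 × 5.60/(27.0 + 5.60) = 3.07 V.
With the load, R_bot becomes R_bot‖R_L = 4.905 kΩ, so V = 17.9 × 4.905/31.90 = 2.75 V.

Unloaded: 3.07 V; loaded: 2.75 V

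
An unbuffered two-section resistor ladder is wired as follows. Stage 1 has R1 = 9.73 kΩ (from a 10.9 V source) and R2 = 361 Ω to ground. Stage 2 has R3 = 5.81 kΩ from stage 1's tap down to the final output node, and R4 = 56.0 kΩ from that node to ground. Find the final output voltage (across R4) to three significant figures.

V_out ≈ 0.351 V

Stage 2 presents R3+R4 = 61810 Ω as a load on stage 1's tap.
Stage 1's lower leg becomes R2‖(R3+R4) = 358.9 Ω, so V_mid = 10.9 × 358.9/10090 = 0.3878 V.
Stage 2 is itself unloaded: V_out = V_mid × R4/(R3+R4) = 0.3878 × 56000/61810 = 0.351 V.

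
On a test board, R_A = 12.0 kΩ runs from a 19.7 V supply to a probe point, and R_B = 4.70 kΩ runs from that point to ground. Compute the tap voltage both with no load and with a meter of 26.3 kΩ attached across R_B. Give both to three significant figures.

Open-circuit: V = 19.7 × 4.70/(12.0 + 4.70) = 5.54 V.
With the load, R_B becomes R_B‖R_L = 3.987 kΩ, so V = 19.7 × 3.987/15.99 = 4.91 V.

Unloaded: 5.54 V; loaded: 4.91 V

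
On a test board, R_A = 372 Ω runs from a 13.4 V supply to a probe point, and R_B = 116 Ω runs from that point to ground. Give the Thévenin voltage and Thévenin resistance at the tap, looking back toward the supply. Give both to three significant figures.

V_th = 3.19 V, R_th = 88.4 Ω

V_th is the open-circuit tap voltage: 13.4 × 116/(372 + 116) = 3.19 V.
With the supply zeroed, R_A and R_B appear in parallel from the tap: R_th = R_A‖R_B = (372 × 116)/488.0 = 88.4 Ω.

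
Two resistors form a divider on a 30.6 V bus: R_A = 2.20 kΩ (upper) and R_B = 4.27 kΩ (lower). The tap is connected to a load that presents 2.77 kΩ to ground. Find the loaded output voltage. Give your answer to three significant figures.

V_out ≈ 13.2 V

The load sits in parallel with R_B: R_B‖R_L = (4.27 × 2.77) / (4.27 + 2.77) = 1.680 kΩ.
V_out = 30.6 × 1.680 / (2.20 + 1.680) = 30.6 × 1.680/3.880 = 13.2 V.
(Unloaded it would have been 20.2 V.)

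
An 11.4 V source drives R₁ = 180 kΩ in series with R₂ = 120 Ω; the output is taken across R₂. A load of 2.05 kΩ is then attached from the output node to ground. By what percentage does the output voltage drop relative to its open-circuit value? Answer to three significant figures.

The divider's output (Thévenin) resistance is R₁‖R₂ = 119.9 Ω.
Fractional drop under load = R_th/(R_th + R_L) = 119.9 / (119.9 + 2050) = 0.05526.
So the output falls by 5.53 %.

5.53 %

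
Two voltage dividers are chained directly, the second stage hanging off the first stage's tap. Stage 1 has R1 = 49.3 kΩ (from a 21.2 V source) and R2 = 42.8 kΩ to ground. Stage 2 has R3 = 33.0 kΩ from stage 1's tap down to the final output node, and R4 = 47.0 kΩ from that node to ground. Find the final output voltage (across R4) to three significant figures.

Stage 2 presents R3+R4 = 80.00 kΩ as a load on stage 1's tap.
Stage 1's lower leg becomes R2‖(R3+R4) = 27.88 kΩ, so V_mid = 21.2 × 27.88/77.18 = 7.659 V.
Stage 2 is itself unloaded: V_out = V_mid × R4/(R3+R4) = 7.659 × 47.0/80.00 = 4.50 V.

V_out ≈ 4.50 V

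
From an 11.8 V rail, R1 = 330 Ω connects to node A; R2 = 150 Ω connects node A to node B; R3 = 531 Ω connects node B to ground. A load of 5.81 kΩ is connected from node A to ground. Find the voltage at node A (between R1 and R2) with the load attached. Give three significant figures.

Below node A the series string R2+R3 = 681.0 Ω sits in parallel with the 5810 Ω load: 609.6 Ω.
V_A = 11.8 × 609.6/(330 + 609.6) = 7.66 V.

V ≈ 7.66 V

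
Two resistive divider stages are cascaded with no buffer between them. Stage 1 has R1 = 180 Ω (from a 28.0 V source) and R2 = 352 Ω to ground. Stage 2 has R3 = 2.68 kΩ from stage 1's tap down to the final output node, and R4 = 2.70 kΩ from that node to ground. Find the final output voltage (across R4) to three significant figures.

Stage 2 presents R3+R4 = 5380 Ω as a load on stage 1's tap.
Stage 1's lower leg becomes R2‖(R3+R4) = 330.4 Ω, so V_mid = 28.0 × 330.4/510.4 = 18.13 V.
Stage 2 is itself unloaded: V_out = V_mid × R4/(R3+R4) = 18.13 × 2700/5380 = 9.10 V.

V_out ≈ 9.10 V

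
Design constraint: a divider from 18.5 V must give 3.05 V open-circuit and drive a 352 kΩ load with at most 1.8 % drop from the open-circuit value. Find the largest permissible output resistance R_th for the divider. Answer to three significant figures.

Loading drop = R_th/(R_th + R_L) ≤ 0.0180, so R_th ≤ R_L · ε/(1−ε) = 352 kΩ × 0.0180/0.9820 = 6.45 kΩ.
(Any R1, R2 with R2/(R1+R2) = 0.165 and R1‖R2 ≤ 6.45 kΩ will meet the spec.)

R_th ≤ 6.45 kΩ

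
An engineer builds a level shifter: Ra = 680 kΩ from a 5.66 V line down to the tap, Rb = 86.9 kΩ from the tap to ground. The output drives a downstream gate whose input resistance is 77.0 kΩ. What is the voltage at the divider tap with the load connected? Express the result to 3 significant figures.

V_out ≈ 0.321 V

The load sits in parallel with Rb: Rb‖R_L = (86.9 × 77.0) / (86.9 + 77.0) = 40.83 kΩ.
V_out = 5.66 × 40.83 / (680 + 40.83) = 5.66 × 40.83/720.8 = 0.321 V.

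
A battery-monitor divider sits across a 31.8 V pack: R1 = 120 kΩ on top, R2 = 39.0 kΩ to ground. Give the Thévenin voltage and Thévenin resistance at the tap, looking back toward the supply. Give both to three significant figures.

V_th is the open-circuit tap voltage: 31.8 × 39.0/(120 + 39.0) = 7.80 V.
With the supply zeroed, R1 and R2 appear in parallel from the tap: R_th = R1‖R2 = (120 × 39.0)/159.0 = 29.4 kΩ.

V_th = 7.80 V, R_th = 29.4 kΩ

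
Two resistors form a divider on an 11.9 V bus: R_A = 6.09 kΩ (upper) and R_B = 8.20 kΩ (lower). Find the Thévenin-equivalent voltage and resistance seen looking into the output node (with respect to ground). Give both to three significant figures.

V_th is the open-circuit tap voltage: 11.9 × 8.20/(6.09 + 8.20) = 6.83 V.
With the supply zeroed, R_A and R_B appear in parallel from the tap: R_th = R_A‖R_B = (6.09 × 8.20)/14.29 = 3.49 kΩ.

V_th = 6.83 V, R_th = 3.49 kΩ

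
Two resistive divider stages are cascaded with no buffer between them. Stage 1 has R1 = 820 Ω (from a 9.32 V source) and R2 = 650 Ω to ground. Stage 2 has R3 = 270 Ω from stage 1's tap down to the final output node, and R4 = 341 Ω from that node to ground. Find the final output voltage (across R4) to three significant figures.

Stage 2 presents R3+R4 = 611.0 Ω as a load on stage 1's tap.
Stage 1's lower leg becomes R2‖(R3+R4) = 314.9 Ω, so V_mid = 9.32 × 314.9/1135 = 2.586 V.
Stage 2 is itself unloaded: V_out = V_mid × R4/(R3+R4) = 2.586 × 341/611.0 = 1.44 V.

V_out ≈ 1.44 V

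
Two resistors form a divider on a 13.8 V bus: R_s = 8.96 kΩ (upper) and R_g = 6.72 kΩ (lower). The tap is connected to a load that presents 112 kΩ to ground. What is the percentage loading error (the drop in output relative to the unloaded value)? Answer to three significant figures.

The divider's output (Thévenin) resistance is R_s‖R_g = 3.840 kΩ.
Fractional drop under load = R_th/(R_th + R_L) = 3.840 / (3.840 + 112) = 0.03315.
So the output falls by 3.31 %.

3.31 %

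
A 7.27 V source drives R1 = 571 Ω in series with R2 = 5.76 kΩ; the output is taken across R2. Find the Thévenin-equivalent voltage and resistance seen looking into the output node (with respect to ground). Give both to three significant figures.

V_th = 6.61 V, R_th = 520 Ω

V_th is the open-circuit tap voltage: 7.27 × 5760/(571 + 5760) = 6.61 V.
With the supply zeroed, R1 and R2 appear in parallel from the tap: R_th = R1‖R2 = (571 × 5760)/6331 = 520 Ω.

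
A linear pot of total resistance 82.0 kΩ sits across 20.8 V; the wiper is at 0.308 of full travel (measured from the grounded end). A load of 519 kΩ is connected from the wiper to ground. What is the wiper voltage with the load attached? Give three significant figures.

V ≈ 6.20 V

The wiper splits the pot into (1−α)R = 56.74 kΩ above and αR = 25.26 kΩ below.
Lower section ‖ load = 24.08 kΩ.
V_wiper = 20.8 × 24.08/(56.74 + 24.08) = 6.20 V.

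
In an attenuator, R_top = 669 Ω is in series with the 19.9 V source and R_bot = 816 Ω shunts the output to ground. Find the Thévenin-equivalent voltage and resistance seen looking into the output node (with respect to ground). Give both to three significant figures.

V_th is the open-circuit tap voltage: 19.9 × 816/(669 + 816) = 10.9 V.
With the supply zeroed, R_top and R_bot appear in parallel from the tap: R_th = R_top‖R_bot = (669 × 816)/1485 = 368 Ω.

V_th = 10.9 V, R_th = 368 Ω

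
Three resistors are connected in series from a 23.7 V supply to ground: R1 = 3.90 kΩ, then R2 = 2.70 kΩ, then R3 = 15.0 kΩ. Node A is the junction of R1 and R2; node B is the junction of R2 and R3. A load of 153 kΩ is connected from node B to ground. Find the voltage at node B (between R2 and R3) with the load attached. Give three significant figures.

V ≈ 16.0 V

At node B, R3 is in parallel with the load: R3‖R_L = 13.66 kΩ.
Below node A the resistance is R2 + (R3‖R_L) = 16.36 kΩ, so V_A = 23.7 × 16.36/20.26 = 19.14 V.
Then V_B = V_A × (R3‖R_L)/(R2 + R3‖R_L) = 19.14 × 13.66/16.36 = 16.0 V.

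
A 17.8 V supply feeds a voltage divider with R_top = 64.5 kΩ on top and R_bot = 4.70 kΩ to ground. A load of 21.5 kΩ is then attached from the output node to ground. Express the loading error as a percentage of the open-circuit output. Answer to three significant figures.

16.9 %

The divider's output (Thévenin) resistance is R_top‖R_bot = 4.381 kΩ.
Fractional drop under load = R_th/(R_th + R_L) = 4.381 / (4.381 + 21.5) = 0.1693.
So the output falls by 16.9 %.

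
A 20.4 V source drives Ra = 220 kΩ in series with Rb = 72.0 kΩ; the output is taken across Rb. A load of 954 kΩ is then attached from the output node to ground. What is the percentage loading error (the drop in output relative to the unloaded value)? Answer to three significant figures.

The divider's output (Thévenin) resistance is Ra‖Rb = 54.25 kΩ.
Fractional drop under load = R_th/(R_th + R_L) = 54.25 / (54.25 + 954) = 0.05380.
So the output falls by 5.38 %.

5.38 %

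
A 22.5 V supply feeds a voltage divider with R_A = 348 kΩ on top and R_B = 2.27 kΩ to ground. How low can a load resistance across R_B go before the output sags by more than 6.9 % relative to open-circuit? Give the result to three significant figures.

R_L(min) ≈ 30.4 kΩ

Output resistance R_th = R_A‖R_B = (348 × 2.27)/350.3 = 2.255 kΩ.
The fractional drop is R_th/(R_th + R_L); requiring this ≤ 0.0690 gives R_L ≥ R_th(1/0.0690 − 1) = 2.255 × 13.49 = 30.4 kΩ.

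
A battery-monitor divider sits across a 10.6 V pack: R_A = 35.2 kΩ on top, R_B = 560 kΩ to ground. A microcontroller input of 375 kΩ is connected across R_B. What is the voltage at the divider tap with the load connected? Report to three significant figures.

V_out ≈ 9.16 V

The load sits in parallel with R_B: R_B‖R_L = (560 × 375) / (560 + 375) = 224.6 kΩ.
V_out = 10.6 × 224.6 / (35.2 + 224.6) = 10.6 × 224.6/259.8 = 9.16 V.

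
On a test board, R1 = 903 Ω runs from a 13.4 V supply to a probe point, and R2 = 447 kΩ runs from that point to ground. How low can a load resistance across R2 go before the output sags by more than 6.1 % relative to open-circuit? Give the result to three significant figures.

R_L(min) ≈ 13.9 kΩ

Output resistance R_th = R1‖R2 = (903 × 447000)/447900 = 901.2 Ω.
The fractional drop is R_th/(R_th + R_L); requiring this ≤ 0.0610 gives R_L ≥ R_th(1/0.0610 − 1) = 901.2 × 15.39 = 13.9 kΩ.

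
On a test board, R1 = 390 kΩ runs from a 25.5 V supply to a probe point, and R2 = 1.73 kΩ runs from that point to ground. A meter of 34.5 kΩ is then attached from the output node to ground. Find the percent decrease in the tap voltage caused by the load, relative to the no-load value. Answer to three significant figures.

4.75 %

The divider's output (Thévenin) resistance is R1‖R2 = 1.722 kΩ.
Fractional drop under load = R_th/(R_th + R_L) = 1.722 / (1.722 + 34.5) = 0.04755.
So the output falls by 4.75 %.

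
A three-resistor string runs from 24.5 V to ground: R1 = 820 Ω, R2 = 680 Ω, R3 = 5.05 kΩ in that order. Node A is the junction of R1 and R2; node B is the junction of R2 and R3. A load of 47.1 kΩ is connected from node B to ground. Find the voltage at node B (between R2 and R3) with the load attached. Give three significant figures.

At node B, R3 is in parallel with the load: R3‖R_L = 4561 Ω.
Below node A the resistance is R2 + (R3‖R_L) = 5241 Ω, so V_A = 24.5 × 5241/6061 = 21.19 V.
Then V_B = V_A × (R3‖R_L)/(R2 + R3‖R_L) = 21.19 × 4561/5241 = 18.4 V.

V ≈ 18.4 V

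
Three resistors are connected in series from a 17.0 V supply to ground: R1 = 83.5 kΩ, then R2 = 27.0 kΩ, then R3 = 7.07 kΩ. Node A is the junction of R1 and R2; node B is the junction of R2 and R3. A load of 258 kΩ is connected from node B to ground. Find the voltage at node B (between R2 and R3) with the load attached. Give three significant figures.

V ≈ 0.997 V

At node B, R3 is in parallel with the load: R3‖R_L = 6.881 kΩ.
Below node A the resistance is R2 + (R3‖R_L) = 33.88 kΩ, so V_A = 17.0 × 33.88/117.4 = 4.907 V.
Then V_B = V_A × (R3‖R_L)/(R2 + R3‖R_L) = 4.907 × 6.881/33.88 = 0.997 V.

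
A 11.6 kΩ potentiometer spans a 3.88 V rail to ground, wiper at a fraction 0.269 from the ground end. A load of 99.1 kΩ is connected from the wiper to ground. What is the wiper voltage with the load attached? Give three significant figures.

V ≈ 1.02 V

The wiper splits the pot into (1−α)R = 8.480 kΩ above and αR = 3.120 kΩ below.
Lower section ‖ load = 3.025 kΩ.
V_wiper = 3.88 × 3.025/(8.480 + 3.025) = 1.02 V.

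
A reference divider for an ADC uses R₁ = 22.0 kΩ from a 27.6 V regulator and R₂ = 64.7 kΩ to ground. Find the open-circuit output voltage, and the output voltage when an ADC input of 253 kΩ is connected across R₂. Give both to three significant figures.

Open-circuit: V = 27.6 × 64.7/(22.0 + 64.7) = 20.6 V.
With the load, R₂ becomes R₂‖R_L = 51.52 kΩ, so V = 27.6 × 51.52/73.52 = 19.3 V.

Unloaded: 20.6 V; loaded: 19.3 V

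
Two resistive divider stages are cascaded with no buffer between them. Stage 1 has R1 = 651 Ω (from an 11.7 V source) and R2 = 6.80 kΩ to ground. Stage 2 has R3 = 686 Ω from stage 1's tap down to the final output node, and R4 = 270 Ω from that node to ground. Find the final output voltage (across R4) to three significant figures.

V_out ≈ 1.86 V

Stage 2 presents R3+R4 = 956.0 Ω as a load on stage 1's tap.
Stage 1's lower leg becomes R2‖(R3+R4) = 838.2 Ω, so V_mid = 11.7 × 838.2/1489 = 6.585 V.
Stage 2 is itself unloaded: V_out = V_mid × R4/(R3+R4) = 6.585 × 270/956.0 = 1.86 V.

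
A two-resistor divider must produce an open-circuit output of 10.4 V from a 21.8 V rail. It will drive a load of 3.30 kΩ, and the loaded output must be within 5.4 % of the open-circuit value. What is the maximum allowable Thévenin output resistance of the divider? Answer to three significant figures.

R_th ≤ 188 Ω

Loading drop = R_th/(R_th + R_L) ≤ 0.0540, so R_th ≤ R_L · ε/(1−ε) = 3.30 kΩ × 0.0540/0.9460 = 188 Ω.
(Any R1, R2 with R2/(R1+R2) = 0.477 and R1‖R2 ≤ 188 Ω will meet the spec.)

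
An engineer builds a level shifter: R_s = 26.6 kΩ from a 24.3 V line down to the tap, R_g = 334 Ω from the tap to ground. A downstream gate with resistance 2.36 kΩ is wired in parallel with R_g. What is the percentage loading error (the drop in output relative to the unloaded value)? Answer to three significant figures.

Unloaded V = 24.3 × 334/26930 = 0.30134 V.
Loaded: R_g‖R_L = 292.6 Ω, giving V = 24.3 × 292.6/26890 = 0.26438 V.
Drop = (0.30134 − 0.26438) / 0.30134 = 12.3 %.

12.3 %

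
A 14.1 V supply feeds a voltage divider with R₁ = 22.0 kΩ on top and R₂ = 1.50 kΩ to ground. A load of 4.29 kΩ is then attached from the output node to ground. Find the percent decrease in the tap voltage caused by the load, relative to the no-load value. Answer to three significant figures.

24.7 %

The divider's output (Thévenin) resistance is R₁‖R₂ = 1.404 kΩ.
Fractional drop under load = R_th/(R_th + R_L) = 1.404 / (1.404 + 4.29) = 0.2466.
So the output falls by 24.7 %.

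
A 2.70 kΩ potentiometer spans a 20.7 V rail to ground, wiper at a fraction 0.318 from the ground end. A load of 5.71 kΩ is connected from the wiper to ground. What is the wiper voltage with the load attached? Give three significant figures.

The wiper splits the pot into (1−α)R = 1841 Ω above and αR = 858.6 Ω below.
Lower section ‖ load = 746.4 Ω.
V_wiper = 20.7 × 746.4/(1841 + 746.4) = 5.97 V.

V ≈ 5.97 V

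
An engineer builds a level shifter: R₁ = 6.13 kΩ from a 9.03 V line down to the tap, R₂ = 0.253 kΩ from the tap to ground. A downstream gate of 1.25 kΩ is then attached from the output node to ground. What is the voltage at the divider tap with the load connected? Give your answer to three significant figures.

The load sits in parallel with R₂: R₂‖R_L = (253 × 1250) / (253 + 1250) = 210.4 Ω.
V_out = 9.03 × 210.4 / (6130 + 210.4) = 9.03 × 210.4/6340 = 0.300 V.

V_out ≈ 0.300 V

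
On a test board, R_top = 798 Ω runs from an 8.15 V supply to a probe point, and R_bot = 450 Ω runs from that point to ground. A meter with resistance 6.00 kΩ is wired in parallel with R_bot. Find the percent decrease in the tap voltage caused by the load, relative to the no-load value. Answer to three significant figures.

The divider's output (Thévenin) resistance is R_top‖R_bot = 287.7 Ω.
Fractional drop under load = R_th/(R_th + R_L) = 287.7 / (287.7 + 6000) = 0.04576.
So the output falls by 4.58 %.

4.58 %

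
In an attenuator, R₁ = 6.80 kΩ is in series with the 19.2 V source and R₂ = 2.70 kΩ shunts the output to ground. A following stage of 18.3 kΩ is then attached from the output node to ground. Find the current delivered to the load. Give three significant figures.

I_L ≈ 0.270 mA

R₂‖R_L = 2.353 kΩ; V_out = 19.2 × 2.353/9.153 = 4.936 V.
I_L = V_out / R_L = 4.936 / 18.3 kΩ = 0.270 mA.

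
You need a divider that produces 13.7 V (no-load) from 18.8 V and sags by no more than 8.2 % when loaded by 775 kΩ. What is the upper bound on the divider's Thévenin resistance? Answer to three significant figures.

R_th ≤ 69.2 kΩ

Loading drop = R_th/(R_th + R_L) ≤ 0.0820, so R_th ≤ R_L · ε/(1−ε) = 775 kΩ × 0.0820/0.9180 = 69.2 kΩ.
(Any R1, R2 with R2/(R1+R2) = 0.729 and R1‖R2 ≤ 69.2 kΩ will meet the spec.)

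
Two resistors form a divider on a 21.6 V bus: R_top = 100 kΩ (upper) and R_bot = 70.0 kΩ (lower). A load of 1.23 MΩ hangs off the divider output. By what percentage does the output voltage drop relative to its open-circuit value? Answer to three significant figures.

3.24 %

The divider's output (Thévenin) resistance is R_top‖R_bot = 41.18 kΩ.
Fractional drop under load = R_th/(R_th + R_L) = 41.18 / (41.18 + 1230) = 0.03239.
So the output falls by 3.24 %.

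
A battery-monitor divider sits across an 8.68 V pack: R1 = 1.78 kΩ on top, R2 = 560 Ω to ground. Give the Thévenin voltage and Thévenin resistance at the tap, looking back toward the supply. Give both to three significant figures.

V_th = 2.08 V, R_th = 426 Ω

V_th is the open-circuit tap voltage: 8.68 × 560/(1780 + 560) = 2.08 V.
With the supply zeroed, R1 and R2 appear in parallel from the tap: R_th = R1‖R2 = (1780 × 560)/2340 = 426 Ω.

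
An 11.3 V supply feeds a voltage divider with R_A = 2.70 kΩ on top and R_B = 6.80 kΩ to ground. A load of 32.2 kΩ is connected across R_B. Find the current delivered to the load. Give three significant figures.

R_B‖R_L = 5.614 kΩ; V_out = 11.3 × 5.614/8.314 = 7.630 V.
I_L = V_out / R_L = 7.630 / 32.2 kΩ = 0.237 mA.

I_L ≈ 0.237 mA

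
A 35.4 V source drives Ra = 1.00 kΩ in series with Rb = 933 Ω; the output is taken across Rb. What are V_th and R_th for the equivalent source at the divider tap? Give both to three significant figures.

V_th = 17.1 V, R_th = 483 Ω

V_th is the open-circuit tap voltage: 35.4 × 933/(1000 + 933) = 17.1 V.
With the supply zeroed, Ra and Rb appear in parallel from the tap: R_th = Ra‖Rb = (1000 × 933)/1933 = 483 Ω.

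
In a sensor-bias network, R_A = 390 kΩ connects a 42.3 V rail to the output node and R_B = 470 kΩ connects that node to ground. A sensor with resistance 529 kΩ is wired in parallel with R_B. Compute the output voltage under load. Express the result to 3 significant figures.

The load sits in parallel with R_B: R_B‖R_L = (470 × 529) / (470 + 529) = 248.9 kΩ.
V_out = 42.3 × 248.9 / (390 + 248.9) = 42.3 × 248.9/638.9 = 16.5 V.

V_out ≈ 16.5 V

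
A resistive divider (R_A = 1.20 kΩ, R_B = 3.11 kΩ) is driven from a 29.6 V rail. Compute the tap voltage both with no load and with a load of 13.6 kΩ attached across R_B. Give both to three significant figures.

Open-circuit: V = 29.6 × 3.11/(1.20 + 3.11) = 21.4 V.
With the load, R_B becomes R_B‖R_L = 2.531 kΩ, so V = 29.6 × 2.531/3.731 = 20.1 V.

Unloaded: 21.4 V; loaded: 20.1 V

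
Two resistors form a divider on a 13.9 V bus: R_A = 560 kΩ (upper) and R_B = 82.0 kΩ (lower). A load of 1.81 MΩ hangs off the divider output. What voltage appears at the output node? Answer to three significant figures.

The load sits in parallel with R_B: R_B‖R_L = (82.0 × 1810) / (82.0 + 1810) = 78.45 kΩ.
V_out = 13.9 × 78.45 / (560 + 78.45) = 13.9 × 78.45/638.4 = 1.71 V.
(Unloaded it would have been 1.78 V.)

V_out ≈ 1.71 V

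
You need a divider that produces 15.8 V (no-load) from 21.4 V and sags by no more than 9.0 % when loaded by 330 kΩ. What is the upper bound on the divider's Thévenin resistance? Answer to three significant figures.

R_th ≤ 32.6 kΩ

Loading drop = R_th/(R_th + R_L) ≤ 0.0900, so R_th ≤ R_L · ε/(1−ε) = 330 kΩ × 0.0900/0.9100 = 32.6 kΩ.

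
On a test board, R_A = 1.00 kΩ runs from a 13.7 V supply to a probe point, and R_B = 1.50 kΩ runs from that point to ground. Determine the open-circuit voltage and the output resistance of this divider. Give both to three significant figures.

V_th is the open-circuit tap voltage: 13.7 × 1.50/(1.00 + 1.50) = 8.22 V.
With the supply zeroed, R_A and R_B appear in parallel from the tap: R_th = R_A‖R_B = (1.00 × 1.50)/2.500 = 600 Ω.

V_th = 8.22 V, R_th = 600 Ω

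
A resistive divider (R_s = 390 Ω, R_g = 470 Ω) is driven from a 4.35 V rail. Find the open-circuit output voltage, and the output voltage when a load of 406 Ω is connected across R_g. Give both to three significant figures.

Unloaded: 2.38 V; loaded: 1.56 V

Open-circuit: V = 4.35 × 470/(390 + 470) = 2.38 V.
With the load, R_g becomes R_g‖R_L = 217.8 Ω, so V = 4.35 × 217.8/607.8 = 1.56 V.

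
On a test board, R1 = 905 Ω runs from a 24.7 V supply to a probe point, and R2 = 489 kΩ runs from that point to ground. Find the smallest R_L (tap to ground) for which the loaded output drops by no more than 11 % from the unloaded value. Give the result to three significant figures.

Output resistance R_th = R1‖R2 = (905 × 489000)/489900 = 903.3 Ω.
The fractional drop is R_th/(R_th + R_L); requiring this ≤ 0.110 gives R_L ≥ R_th(1/0.110 − 1) = 903.3 × 8.091 = 7.31 kΩ.

R_L(min) ≈ 7.31 kΩ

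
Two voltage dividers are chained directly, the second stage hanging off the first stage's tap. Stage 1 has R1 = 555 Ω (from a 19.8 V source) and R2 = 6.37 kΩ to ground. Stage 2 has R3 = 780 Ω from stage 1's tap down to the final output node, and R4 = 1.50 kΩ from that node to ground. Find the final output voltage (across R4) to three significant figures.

V_out ≈ 9.79 V

Stage 2 presents R3+R4 = 2280 Ω as a load on stage 1's tap.
Stage 1's lower leg becomes R2‖(R3+R4) = 1679 Ω, so V_mid = 19.8 × 1679/2234 = 14.88 V.
Stage 2 is itself unloaded: V_out = V_mid × R4/(R3+R4) = 14.88 × 1500/2280 = 9.79 V.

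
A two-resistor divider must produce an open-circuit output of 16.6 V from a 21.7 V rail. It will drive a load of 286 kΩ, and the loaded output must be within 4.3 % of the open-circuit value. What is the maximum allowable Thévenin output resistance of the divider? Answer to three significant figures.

R_th ≤ 12.9 kΩ

Loading drop = R_th/(R_th + R_L) ≤ 0.0430, so R_th ≤ R_L · ε/(1−ε) = 286 kΩ × 0.0430/0.9570 = 12.9 kΩ.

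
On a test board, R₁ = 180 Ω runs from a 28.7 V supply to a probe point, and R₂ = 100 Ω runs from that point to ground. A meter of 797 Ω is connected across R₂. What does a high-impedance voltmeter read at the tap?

V_out ≈ 9.48 V

The load sits in parallel with R₂: R₂‖R_L = (100 × 797) / (100 + 797) = 88.85 Ω.
V_out = 28.7 × 88.85 / (180 + 88.85) = 28.7 × 88.85/268.9 = 9.48 V.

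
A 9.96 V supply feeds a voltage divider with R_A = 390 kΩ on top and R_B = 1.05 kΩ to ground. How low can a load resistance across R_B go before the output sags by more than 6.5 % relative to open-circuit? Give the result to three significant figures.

Output resistance R_th = R_A‖R_B = (390 × 1.05)/391.1 = 1.047 kΩ.
The fractional drop is R_th/(R_th + R_L); requiring this ≤ 0.0650 gives R_L ≥ R_th(1/0.0650 − 1) = 1.047 × 14.38 = 15.1 kΩ.

R_L(min) ≈ 15.1 kΩ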